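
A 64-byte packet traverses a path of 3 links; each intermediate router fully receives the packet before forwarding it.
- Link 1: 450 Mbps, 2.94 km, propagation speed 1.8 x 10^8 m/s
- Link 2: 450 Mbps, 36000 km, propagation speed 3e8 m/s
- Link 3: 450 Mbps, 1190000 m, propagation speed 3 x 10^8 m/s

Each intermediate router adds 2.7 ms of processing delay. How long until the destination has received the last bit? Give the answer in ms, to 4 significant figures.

129.4 ms

L = 64 × 8 = 512 bits.
Transmission delay per hop = L/R = 512/450000000 = 0.00113778 ms; 3 hops → 0.00341333 ms.
Propagation delays (d/s per hop): 0.0163333, 120, 3.96667 ms; sum = 123.983 ms.
Processing at 2 router(s): 2 × 2.7 ms = 5.4 ms.
End-to-end = 129.4 ms.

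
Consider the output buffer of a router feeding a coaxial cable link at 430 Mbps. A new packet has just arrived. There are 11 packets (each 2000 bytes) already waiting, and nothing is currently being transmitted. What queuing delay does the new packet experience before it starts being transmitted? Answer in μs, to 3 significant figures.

Each queued packet: L/R = 16000/430000000 = 37.2093 μs.
11 queued → 409.302 μs.
Queuing delay = 409 μs.

409 μs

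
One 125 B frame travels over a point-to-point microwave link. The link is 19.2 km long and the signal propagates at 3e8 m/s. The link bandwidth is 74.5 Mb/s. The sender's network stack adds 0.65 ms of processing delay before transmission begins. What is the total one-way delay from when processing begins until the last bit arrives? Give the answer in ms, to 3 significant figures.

0.727 ms

L = 125 × 8 = 1000 bits.
Transmission delay = L/R = 1000 / 74500000 = 0.0134228 ms.
Propagation delay = d/s = 19200 m / 300000000 m/s = 0.064 ms.
Plus processing delay 0.65 ms = 0.65 ms.
Total = 0.727 ms.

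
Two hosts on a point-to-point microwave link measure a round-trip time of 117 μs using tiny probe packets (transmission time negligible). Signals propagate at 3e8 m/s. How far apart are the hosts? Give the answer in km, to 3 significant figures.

One-way propagation = RTT/2 = 58.5 μs.
d = s × t = 300000000 × 5.85e-05 = 17.6 km.

17.6 km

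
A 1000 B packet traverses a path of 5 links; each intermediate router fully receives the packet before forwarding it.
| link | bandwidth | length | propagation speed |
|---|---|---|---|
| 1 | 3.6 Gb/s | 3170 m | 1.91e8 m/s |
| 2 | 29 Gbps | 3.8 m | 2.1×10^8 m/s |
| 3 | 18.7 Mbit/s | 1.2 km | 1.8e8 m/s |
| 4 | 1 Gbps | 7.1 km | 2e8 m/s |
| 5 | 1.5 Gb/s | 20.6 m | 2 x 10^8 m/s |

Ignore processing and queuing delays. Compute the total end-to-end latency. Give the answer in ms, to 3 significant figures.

L = 1000 × 8 = 8000 bits.
Transmission delays (L/R per hop): 0.00222222, 0.000275862, 0.427807, 0.008, 0.00533333 ms; sum = 0.443639 ms.
Propagation delays (d/s per hop): 0.0165969, 1.80952e-05, 0.00666667, 0.0355, 0.000103 ms; sum = 0.0588846 ms.
End-to-end = 0.503 ms.

0.503 ms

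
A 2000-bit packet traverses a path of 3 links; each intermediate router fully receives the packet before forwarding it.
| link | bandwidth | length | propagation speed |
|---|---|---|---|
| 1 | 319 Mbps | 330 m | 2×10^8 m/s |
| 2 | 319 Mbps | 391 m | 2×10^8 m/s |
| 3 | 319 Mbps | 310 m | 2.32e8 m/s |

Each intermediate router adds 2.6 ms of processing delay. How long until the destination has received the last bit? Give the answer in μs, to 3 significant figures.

Transmission delay per hop = L/R = 2000/319000000 = 6.26959 μs; 3 hops → 18.8088 μs.
Propagation delays (d/s per hop): 1.65, 1.955, 1.33621 μs; sum = 4.94121 μs.
Processing at 2 router(s): 2 × 2.6 ms = 5200 μs.
End-to-end = 5220 μs.

5220 μs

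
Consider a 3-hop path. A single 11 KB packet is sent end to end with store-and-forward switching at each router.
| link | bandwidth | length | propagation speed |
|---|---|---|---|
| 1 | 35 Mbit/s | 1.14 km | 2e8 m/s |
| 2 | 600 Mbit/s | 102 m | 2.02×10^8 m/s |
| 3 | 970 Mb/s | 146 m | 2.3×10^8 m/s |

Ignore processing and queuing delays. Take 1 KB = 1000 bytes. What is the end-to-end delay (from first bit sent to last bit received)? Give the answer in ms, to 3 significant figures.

L = 88000 bits.
Transmission delays (L/R per hop): 2.51429, 0.146667, 0.0907216 ms; sum = 2.75167 ms.
Propagation delays (d/s per hop): 0.0057, 0.00050495, 0.000634783 ms; sum = 0.00683973 ms.
End-to-end = 2.76 ms.

2.76 ms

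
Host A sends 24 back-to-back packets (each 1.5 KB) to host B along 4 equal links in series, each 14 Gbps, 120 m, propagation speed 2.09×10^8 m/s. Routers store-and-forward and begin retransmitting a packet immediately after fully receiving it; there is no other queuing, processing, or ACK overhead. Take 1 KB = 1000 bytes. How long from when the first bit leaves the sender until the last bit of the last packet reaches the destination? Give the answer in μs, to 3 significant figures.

Per-hop transmission t_tx = L/R = 12000/14000000000 = 0.857143 μs.
Per-hop propagation t_prop = 120/209000000 = 0.574163 μs.
Pipeline fill: first packet needs 4·t_tx to clear all hops; remaining 23 packets each add one t_tx.
Total = (4+24-1)·t_tx + 4·t_prop = 27·0.857143 + 4·0.574163 = 25.4 μs.

25.4 μs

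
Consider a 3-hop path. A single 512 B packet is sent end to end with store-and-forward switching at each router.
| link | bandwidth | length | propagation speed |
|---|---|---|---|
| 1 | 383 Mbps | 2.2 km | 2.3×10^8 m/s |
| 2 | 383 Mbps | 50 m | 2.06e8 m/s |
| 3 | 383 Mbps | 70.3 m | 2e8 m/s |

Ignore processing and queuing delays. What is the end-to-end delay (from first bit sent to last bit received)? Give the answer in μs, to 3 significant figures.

42.2 μs

L = 512 × 8 = 4096 bits.
Transmission delay per hop = L/R = 4096/383000000 = 10.6945 μs; 3 hops → 32.0836 μs.
Propagation delays (d/s per hop): 9.56522, 0.242718, 0.3515 μs; sum = 10.1594 μs.
End-to-end = 42.2 μs.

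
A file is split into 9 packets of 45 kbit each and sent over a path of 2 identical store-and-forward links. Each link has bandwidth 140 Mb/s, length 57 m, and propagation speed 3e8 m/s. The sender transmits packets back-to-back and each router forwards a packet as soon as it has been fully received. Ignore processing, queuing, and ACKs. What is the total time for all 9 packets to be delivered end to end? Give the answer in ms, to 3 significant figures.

3.21 ms

Per-hop transmission t_tx = L/R = 45000/140000000 = 0.321429 ms.
Per-hop propagation t_prop = 57/300000000 = 0.00019 ms.
Pipeline fill: first packet needs 2·t_tx to clear all hops; remaining 8 packets each add one t_tx.
Total = (2+9-1)·t_tx + 2·t_prop = 10·0.321429 + 2·0.00019 = 3.21 ms.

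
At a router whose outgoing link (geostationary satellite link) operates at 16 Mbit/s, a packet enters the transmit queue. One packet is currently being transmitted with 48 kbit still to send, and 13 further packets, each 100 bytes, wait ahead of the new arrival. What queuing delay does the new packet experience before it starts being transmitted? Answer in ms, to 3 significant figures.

Each queued packet: L/R = 800/16000000 = 0.05 ms.
13 queued → 0.65 ms.
Plus remaining 48000 bits of current packet: 3 ms.
Queuing delay = 3.65 ms.

3.65 ms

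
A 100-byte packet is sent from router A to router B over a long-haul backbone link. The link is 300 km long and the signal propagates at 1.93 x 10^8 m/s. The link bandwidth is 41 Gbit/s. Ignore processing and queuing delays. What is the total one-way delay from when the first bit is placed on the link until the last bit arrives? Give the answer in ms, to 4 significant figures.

1.554 ms

L = 100 × 8 = 800 bits.
Transmission delay = L/R = 800 / 41000000000 = 1.95122e-05 ms.
Propagation delay = d/s = 300000 m / 193000000 m/s = 1.5544 ms.
Total = 1.554 ms.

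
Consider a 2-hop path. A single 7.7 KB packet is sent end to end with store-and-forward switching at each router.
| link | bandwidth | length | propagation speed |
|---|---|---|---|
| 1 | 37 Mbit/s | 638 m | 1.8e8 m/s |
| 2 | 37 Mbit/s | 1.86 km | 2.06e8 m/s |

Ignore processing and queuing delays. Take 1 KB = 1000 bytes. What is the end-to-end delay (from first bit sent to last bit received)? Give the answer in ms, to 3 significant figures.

3.34 ms

L = 61600 bits.
Transmission delay per hop = L/R = 61600/37000000 = 1.66486 ms; 2 hops → 3.32973 ms.
Propagation delays (d/s per hop): 0.00354444, 0.00902913 ms; sum = 0.0125736 ms.
End-to-end = 3.34 ms.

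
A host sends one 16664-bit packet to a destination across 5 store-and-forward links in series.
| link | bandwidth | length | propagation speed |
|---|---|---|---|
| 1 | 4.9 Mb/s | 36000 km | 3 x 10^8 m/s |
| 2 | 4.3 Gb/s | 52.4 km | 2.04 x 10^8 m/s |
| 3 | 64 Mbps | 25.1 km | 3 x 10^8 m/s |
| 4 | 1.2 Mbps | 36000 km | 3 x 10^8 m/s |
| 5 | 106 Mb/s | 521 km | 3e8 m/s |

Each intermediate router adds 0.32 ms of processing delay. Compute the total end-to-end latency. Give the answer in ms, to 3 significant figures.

Transmission delays (L/R per hop): 3.40082, 0.00387535, 0.260375, 13.8867, 0.157208 ms; sum = 17.7089 ms.
Propagation delays (d/s per hop): 120, 0.256863, 0.0836667, 120, 1.73667 ms; sum = 242.077 ms.
Processing at 4 router(s): 4 × 0.32 ms = 1.28 ms.
End-to-end = 261 ms.

261 ms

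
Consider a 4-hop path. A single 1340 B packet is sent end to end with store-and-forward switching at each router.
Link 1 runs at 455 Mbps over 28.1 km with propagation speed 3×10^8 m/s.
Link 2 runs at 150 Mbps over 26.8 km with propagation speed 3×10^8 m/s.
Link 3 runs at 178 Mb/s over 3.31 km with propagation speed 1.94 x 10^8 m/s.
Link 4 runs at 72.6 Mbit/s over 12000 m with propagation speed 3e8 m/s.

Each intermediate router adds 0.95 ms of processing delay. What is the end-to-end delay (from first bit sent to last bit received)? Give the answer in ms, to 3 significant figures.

L = 1340 × 8 = 10720 bits.
Transmission delays (L/R per hop): 0.0235604, 0.0714667, 0.0602247, 0.147658 ms; sum = 0.30291 ms.
Propagation delays (d/s per hop): 0.0936667, 0.0893333, 0.0170619, 0.04 ms; sum = 0.240062 ms.
Processing at 3 router(s): 3 × 0.95 ms = 2.85 ms.
End-to-end = 3.39 ms.

3.39 ms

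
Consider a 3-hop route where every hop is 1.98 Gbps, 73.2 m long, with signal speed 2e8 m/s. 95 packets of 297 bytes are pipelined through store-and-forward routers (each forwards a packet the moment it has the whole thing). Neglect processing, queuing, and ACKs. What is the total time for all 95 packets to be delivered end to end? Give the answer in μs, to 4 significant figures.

Per-hop transmission t_tx = L/R = 2376/1980000000 = 1.2 μs.
Per-hop propagation t_prop = 73.2/200000000 = 0.366 μs.
Pipeline fill: first packet needs 3·t_tx to clear all hops; remaining 94 packets each add one t_tx.
Total = (3+95-1)·t_tx + 3·t_prop = 97·1.2 + 3·0.366 = 117.5 μs.

117.5 μs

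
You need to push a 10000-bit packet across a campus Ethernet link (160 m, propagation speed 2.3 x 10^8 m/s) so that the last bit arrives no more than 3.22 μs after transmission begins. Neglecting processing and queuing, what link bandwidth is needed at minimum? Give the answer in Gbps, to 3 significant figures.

Propagation delay = 160 / 2.3e+08 = 0.695652 μs.
Transmission budget = 3.22 − 0.695652 = 2.52435 μs.
R ≥ L / t_tx = 10000 bits / 2.52435e-06 s = 3.96 Gbps.

3.96 Gbps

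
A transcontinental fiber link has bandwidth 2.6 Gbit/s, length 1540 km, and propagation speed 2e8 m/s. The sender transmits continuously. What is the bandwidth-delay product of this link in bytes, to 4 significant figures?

2503000 bytes

Propagation delay = 1540000 / 200000000 = 0.0077 s.
BDP = R × t_prop = 2600000000 × 0.0077 = 20020000 bits.
In bytes: 20020000/8 = 2503000 bytes.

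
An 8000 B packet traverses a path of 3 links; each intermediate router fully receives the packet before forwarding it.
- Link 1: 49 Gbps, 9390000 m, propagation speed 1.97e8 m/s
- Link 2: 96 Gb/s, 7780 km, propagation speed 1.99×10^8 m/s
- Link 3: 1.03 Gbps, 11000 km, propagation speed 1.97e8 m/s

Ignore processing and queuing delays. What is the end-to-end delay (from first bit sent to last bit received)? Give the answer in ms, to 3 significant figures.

L = 8000 × 8 = 64000 bits.
Transmission delays (L/R per hop): 0.00130612, 0.000666667, 0.0621359 ms; sum = 0.0641087 ms.
Propagation delays (d/s per hop): 47.665, 39.0955, 55.8376 ms; sum = 142.598 ms.
End-to-end = 143 ms.

143 ms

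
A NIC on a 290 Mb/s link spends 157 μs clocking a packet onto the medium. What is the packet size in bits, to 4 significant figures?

45530 bits

L = R × t_tx = 290000000 b/s × 0.000157 s = 45530 bits.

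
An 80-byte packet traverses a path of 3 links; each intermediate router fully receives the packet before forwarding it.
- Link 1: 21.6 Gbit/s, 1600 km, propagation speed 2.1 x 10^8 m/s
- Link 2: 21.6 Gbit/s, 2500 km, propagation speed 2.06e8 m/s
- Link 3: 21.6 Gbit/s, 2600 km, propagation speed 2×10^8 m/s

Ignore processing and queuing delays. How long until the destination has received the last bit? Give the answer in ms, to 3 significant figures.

L = 80 × 8 = 640 bits.
Transmission delay per hop = L/R = 640/21600000000 = 2.96296e-05 ms; 3 hops → 8.88889e-05 ms.
Propagation delays (d/s per hop): 7.61905, 12.1359, 13 ms; sum = 32.755 ms.
End-to-end = 32.8 ms.

32.8 ms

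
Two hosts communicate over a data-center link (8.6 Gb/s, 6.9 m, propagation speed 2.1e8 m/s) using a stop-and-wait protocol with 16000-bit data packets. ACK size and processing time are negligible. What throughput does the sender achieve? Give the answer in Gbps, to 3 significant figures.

8.31 Gbps

t_tx = L/R = 16000/8600000000 = 1.86047e-06 s.
t_prop = 6.9/210000000 = 3.28571e-08 s; RTT = 6.57143e-08 s.
Cycle = t_tx + RTT = 1.92618e-06 s.
Throughput = L / cycle = 16000 / 1.92618e-06 = 8.31 Gbps.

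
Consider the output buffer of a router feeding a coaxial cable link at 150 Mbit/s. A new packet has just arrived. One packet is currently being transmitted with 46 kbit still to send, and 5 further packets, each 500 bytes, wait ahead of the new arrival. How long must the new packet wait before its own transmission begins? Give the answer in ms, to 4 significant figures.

Each queued packet: L/R = 4000/150000000 = 0.0266667 ms.
5 queued → 0.133333 ms.
Plus remaining 46000 bits of current packet: 0.306667 ms.
Queuing delay = 0.4400 ms.

0.4400 ms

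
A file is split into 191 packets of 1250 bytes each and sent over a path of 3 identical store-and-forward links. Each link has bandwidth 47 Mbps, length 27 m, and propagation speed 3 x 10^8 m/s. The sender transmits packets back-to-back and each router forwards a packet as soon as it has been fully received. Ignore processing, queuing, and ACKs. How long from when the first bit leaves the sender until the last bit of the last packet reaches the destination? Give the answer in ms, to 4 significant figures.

41.06 ms

Per-hop transmission t_tx = L/R = 10000/47000000 = 0.212766 ms.
Per-hop propagation t_prop = 27/300000000 = 9e-05 ms.
Pipeline fill: first packet needs 3·t_tx to clear all hops; remaining 190 packets each add one t_tx.
Total = (3+191-1)·t_tx + 3·t_prop = 193·0.212766 + 3·9e-05 = 41.06 ms.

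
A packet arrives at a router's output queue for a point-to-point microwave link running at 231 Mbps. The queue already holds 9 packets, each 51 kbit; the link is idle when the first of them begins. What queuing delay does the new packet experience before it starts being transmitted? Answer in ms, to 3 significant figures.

1.99 ms

Each queued packet: L/R = 51000/231000000 = 0.220779 ms.
9 queued → 1.98701 ms.
Queuing delay = 1.99 ms.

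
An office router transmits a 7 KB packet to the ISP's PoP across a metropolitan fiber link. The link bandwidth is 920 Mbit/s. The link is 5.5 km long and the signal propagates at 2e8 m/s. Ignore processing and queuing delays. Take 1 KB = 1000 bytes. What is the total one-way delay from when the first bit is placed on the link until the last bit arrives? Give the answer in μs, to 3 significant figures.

L = 56000 bits.
Transmission delay = L/R = 56000 / 920000000 = 60.8696 μs.
Propagation delay = d/s = 5500 m / 200000000 m/s = 27.5 μs.
Total = 88.4 μs.

88.4 μs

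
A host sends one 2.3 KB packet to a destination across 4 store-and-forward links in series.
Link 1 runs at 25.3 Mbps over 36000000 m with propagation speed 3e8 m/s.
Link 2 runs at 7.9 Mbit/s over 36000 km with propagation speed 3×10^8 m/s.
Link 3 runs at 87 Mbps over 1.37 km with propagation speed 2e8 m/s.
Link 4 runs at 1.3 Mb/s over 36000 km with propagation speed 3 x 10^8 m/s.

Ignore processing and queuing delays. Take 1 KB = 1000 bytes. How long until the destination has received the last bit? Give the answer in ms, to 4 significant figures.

L = 18400 bits.
Transmission delays (L/R per hop): 0.727273, 2.32911, 0.211494, 14.1538 ms; sum = 17.4217 ms.
Propagation delays (d/s per hop): 120, 120, 0.00685, 120 ms; sum = 360.007 ms.
End-to-end = 377.4 ms.

377.4 ms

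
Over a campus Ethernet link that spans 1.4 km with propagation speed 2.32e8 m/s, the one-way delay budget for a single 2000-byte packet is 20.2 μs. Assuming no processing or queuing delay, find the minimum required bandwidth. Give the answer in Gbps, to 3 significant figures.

1.13 Gbps

L = 16000 bits.
Propagation delay = 1400 / 2.32e+08 = 6.03448 μs.
Transmission budget = 20.2 − 6.03448 = 14.1655 μs.
R ≥ L / t_tx = 16000 bits / 1.41655e-05 s = 1.13 Gbps.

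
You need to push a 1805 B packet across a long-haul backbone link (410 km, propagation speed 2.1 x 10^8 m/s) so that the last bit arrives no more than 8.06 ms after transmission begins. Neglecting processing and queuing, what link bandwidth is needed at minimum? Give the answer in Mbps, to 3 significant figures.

2.36 Mbps

L = 14440 bits.
Propagation delay = 410000 / 210000000 = 1.95238 ms.
Transmission budget = 8.06 − 1.95238 = 6.10762 ms.
R ≥ L / t_tx = 14440 bits / 0.00610762 s = 2.36 Mbps.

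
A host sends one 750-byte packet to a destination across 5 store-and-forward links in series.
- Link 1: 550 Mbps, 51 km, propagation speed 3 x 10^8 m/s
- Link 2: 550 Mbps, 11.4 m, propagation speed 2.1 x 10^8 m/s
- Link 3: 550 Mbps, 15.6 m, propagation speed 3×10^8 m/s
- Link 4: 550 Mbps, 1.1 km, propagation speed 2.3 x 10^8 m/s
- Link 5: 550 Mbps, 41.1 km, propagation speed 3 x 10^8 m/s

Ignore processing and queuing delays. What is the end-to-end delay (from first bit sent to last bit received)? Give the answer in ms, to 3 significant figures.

L = 750 × 8 = 6000 bits.
Transmission delay per hop = L/R = 6000/550000000 = 0.0109091 ms; 5 hops → 0.0545455 ms.
Propagation delays (d/s per hop): 0.17, 5.42857e-05, 5.2e-05, 0.00478261, 0.137 ms; sum = 0.311889 ms.
End-to-end = 0.366 ms.

0.366 ms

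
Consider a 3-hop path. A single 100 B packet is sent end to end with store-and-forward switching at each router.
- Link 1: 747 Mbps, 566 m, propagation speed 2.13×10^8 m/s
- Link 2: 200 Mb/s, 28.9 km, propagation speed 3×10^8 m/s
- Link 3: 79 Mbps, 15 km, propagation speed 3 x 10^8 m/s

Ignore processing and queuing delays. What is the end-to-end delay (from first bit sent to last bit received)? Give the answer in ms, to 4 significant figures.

0.1642 ms

L = 100 × 8 = 800 bits.
Transmission delays (L/R per hop): 0.00107095, 0.004, 0.0101266 ms; sum = 0.0151975 ms.
Propagation delays (d/s per hop): 0.00265728, 0.0963333, 0.05 ms; sum = 0.148991 ms.
End-to-end = 0.1642 ms.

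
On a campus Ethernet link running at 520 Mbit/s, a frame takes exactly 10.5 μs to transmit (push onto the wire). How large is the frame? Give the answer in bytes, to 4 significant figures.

682.5 bytes

L = R × t_tx = 520000000 b/s × 1.05e-05 s = 5460 bits.
In bytes: 5460 / 8 = 682.5 bytes.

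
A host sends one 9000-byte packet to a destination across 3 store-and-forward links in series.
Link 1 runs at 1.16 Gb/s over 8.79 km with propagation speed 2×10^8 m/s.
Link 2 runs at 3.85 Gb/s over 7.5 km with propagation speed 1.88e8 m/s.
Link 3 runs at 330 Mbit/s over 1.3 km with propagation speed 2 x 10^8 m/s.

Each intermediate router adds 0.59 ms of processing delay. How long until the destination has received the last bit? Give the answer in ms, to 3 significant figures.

L = 9000 × 8 = 72000 bits.
Transmission delays (L/R per hop): 0.062069, 0.0187013, 0.218182 ms; sum = 0.298952 ms.
Propagation delays (d/s per hop): 0.04395, 0.0398936, 0.0065 ms; sum = 0.0903436 ms.
Processing at 2 router(s): 2 × 0.59 ms = 1.18 ms.
End-to-end = 1.57 ms.

1.57 ms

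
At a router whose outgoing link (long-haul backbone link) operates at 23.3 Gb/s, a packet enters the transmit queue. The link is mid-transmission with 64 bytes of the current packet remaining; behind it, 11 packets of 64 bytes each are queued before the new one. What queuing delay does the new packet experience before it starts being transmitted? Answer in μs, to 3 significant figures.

0.264 μs

Each queued packet: L/R = 512/23300000000 = 0.0219742 μs.
11 queued → 0.241717 μs.
Plus remaining 512 bits of current packet: 0.0219742 μs.
Queuing delay = 0.264 μs.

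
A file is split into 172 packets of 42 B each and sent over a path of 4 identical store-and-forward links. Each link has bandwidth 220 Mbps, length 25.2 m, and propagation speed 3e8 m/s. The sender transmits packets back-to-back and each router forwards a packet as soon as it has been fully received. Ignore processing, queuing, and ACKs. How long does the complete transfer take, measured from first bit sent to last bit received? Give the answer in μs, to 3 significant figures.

Per-hop transmission t_tx = L/R = 336/220000000 = 1.52727 μs.
Per-hop propagation t_prop = 25.2/300000000 = 0.084 μs.
Pipeline fill: first packet needs 4·t_tx to clear all hops; remaining 171 packets each add one t_tx.
Total = (4+172-1)·t_tx + 4·t_prop = 175·1.52727 + 4·0.084 = 268 μs.

268 μs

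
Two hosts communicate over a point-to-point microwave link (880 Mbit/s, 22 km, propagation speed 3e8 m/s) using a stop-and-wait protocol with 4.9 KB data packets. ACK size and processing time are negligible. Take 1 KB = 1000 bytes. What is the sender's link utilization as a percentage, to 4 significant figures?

t_tx = L/R = 39200/880000000 = 4.45455e-05 s.
t_prop = 22000/300000000 = 7.33333e-05 s; RTT = 0.000146667 s.
Cycle = t_tx + RTT = 0.000191212 s.
Utilization = t_tx / cycle = 4.45455e-05/0.000191212 = 23.30 %.

23.30 %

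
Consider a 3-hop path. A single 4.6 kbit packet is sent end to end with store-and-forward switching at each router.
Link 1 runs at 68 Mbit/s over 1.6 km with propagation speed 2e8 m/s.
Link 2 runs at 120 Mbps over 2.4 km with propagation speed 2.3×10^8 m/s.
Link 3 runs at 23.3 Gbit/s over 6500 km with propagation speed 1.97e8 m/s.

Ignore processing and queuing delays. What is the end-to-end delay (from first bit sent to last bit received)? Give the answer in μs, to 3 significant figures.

33100 μs

L = 4600 bits.
Transmission delays (L/R per hop): 67.6471, 38.3333, 0.197425 μs; sum = 106.178 μs.
Propagation delays (d/s per hop): 8, 10.4348, 32994.9 μs; sum = 33013.4 μs.
End-to-end = 33100 μs.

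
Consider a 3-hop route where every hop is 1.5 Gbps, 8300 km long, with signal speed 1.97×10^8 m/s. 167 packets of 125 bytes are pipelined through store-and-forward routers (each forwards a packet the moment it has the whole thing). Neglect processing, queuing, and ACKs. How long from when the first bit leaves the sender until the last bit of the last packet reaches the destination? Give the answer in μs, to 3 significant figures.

127000 μs

Per-hop transmission t_tx = L/R = 1000/1500000000 = 0.666667 μs.
Per-hop propagation t_prop = 8300000/197000000 = 42132 μs.
Pipeline fill: first packet needs 3·t_tx to clear all hops; remaining 166 packets each add one t_tx.
Total = (3+167-1)·t_tx + 3·t_prop = 169·0.666667 + 3·42132 = 127000 μs.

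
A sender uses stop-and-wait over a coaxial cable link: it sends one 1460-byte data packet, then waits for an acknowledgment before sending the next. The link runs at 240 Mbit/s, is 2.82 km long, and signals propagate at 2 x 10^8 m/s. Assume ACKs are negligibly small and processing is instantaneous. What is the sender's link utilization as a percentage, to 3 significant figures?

t_tx = L/R = 11680/240000000 = 4.86667e-05 s.
t_prop = 2820/200000000 = 1.41e-05 s; RTT = 2.82e-05 s.
Cycle = t_tx + RTT = 7.68667e-05 s.
Utilization = t_tx / cycle = 4.86667e-05/7.68667e-05 = 63.3 %.

63.3 %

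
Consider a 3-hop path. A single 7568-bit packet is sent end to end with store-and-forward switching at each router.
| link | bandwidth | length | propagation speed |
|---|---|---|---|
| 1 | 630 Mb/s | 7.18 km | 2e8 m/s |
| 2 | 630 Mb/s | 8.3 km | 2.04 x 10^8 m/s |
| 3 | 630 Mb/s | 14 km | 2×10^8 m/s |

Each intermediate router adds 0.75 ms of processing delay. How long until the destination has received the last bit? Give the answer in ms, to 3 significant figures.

Transmission delay per hop = L/R = 7568/630000000 = 0.0120127 ms; 3 hops → 0.0360381 ms.
Propagation delays (d/s per hop): 0.0359, 0.0406863, 0.07 ms; sum = 0.146586 ms.
Processing at 2 router(s): 2 × 0.75 ms = 1.5 ms.
End-to-end = 1.68 ms.

1.68 ms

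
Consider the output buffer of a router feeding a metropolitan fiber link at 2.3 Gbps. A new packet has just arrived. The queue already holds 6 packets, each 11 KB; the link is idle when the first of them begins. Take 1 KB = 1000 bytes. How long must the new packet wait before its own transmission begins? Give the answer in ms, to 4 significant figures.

Each queued packet: L/R = 88000/2300000000 = 0.0382609 ms.
6 queued → 0.229565 ms.
Queuing delay = 0.2296 ms.

0.2296 ms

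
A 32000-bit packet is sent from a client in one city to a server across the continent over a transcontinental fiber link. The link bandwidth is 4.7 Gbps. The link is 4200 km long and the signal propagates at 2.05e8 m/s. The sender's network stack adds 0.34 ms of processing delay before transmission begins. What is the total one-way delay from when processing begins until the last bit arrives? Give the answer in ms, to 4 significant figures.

20.83 ms

Transmission delay = L/R = 32000 / 4700000000 = 0.00680851 ms.
Propagation delay = d/s = 4200000 m / 2.05e+08 m/s = 20.4878 ms.
Plus processing delay 0.34 ms = 0.34 ms.
Total = 20.83 ms.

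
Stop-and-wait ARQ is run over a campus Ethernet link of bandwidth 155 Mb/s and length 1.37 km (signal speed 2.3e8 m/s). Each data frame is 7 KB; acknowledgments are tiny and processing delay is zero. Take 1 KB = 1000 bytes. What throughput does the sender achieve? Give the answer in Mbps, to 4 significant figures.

150.1 Mbps

t_tx = L/R = 56000/155000000 = 0.00036129 s.
t_prop = 1370/2.3e+08 = 5.95652e-06 s; RTT = 1.1913e-05 s.
Cycle = t_tx + RTT = 0.000373203 s.
Throughput = L / cycle = 56000 / 0.000373203 = 150.1 Mbps.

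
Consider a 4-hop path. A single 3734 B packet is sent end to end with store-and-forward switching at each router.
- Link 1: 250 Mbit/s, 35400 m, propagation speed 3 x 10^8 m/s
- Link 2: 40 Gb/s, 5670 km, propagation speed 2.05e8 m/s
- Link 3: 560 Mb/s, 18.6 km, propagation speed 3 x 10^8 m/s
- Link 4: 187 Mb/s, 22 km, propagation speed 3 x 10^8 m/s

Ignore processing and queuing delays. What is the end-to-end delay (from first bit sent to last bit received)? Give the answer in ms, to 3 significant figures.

28.2 ms

L = 3734 × 8 = 29872 bits.
Transmission delays (L/R per hop): 0.119488, 0.0007468, 0.0533429, 0.159743 ms; sum = 0.333321 ms.
Propagation delays (d/s per hop): 0.118, 27.6585, 0.062, 0.0733333 ms; sum = 27.9119 ms.
End-to-end = 28.2 ms.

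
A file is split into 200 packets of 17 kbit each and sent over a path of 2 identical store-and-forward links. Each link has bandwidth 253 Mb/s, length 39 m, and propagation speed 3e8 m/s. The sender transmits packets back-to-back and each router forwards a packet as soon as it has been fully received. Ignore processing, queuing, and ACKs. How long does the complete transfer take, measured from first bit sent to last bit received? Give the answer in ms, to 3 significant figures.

13.5 ms

Per-hop transmission t_tx = L/R = 17000/253000000 = 0.0671937 ms.
Per-hop propagation t_prop = 39/300000000 = 0.00013 ms.
Pipeline fill: first packet needs 2·t_tx to clear all hops; remaining 199 packets each add one t_tx.
Total = (2+200-1)·t_tx + 2·t_prop = 201·0.0671937 + 2·0.00013 = 13.5 ms.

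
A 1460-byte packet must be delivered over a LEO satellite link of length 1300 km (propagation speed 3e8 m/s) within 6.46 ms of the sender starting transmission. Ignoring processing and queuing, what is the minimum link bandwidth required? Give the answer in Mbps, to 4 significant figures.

L = 11680 bits.
Propagation delay = 1300000 / 300000000 = 4.33333 ms.
Transmission budget = 6.46 − 4.33333 = 2.12667 ms.
R ≥ L / t_tx = 11680 bits / 0.00212667 s = 5.492 Mbps.

5.492 Mbps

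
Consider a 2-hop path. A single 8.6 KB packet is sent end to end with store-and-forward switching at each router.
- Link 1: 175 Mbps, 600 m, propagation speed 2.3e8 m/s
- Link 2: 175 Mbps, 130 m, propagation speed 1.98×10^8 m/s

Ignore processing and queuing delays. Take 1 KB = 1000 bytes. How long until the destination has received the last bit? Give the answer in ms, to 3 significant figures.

0.790 ms

L = 68800 bits.
Transmission delay per hop = L/R = 68800/175000000 = 0.393143 ms; 2 hops → 0.786286 ms.
Propagation delays (d/s per hop): 0.0026087, 0.000656566 ms; sum = 0.00326526 ms.
End-to-end = 0.790 ms.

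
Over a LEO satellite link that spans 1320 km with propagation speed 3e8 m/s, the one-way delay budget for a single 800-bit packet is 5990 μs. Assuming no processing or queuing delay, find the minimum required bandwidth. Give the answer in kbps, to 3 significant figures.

Propagation delay = 1320000 / 300000000 = 4400 μs.
Transmission budget = 5990 − 4400 = 1590 μs.
R ≥ L / t_tx = 800 bits / 0.00159 s = 503 kbps.

503 kbps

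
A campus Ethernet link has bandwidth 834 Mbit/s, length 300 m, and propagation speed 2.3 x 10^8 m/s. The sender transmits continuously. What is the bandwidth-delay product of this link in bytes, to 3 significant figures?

Propagation delay = 300 / 2.3e+08 = 1.30435e-06 s.
BDP = R × t_prop = 834000000 × 1.30435e-06 = 1087.83 bits.
In bytes: 1087.83/8 = 136 bytes.

136 bytes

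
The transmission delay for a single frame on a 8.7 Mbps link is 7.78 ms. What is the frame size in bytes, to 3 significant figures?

L = R × t_tx = 8700000 b/s × 0.00778 s = 67686 bits.
In bytes: 67686 / 8 = 8460 bytes.

8460 bytes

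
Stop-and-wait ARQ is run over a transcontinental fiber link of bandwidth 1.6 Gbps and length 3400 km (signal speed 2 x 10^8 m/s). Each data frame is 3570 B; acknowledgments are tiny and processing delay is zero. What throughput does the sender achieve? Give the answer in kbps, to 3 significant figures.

840 kbps

t_tx = L/R = 28560/1600000000 = 1.785e-05 s.
t_prop = 3400000/200000000 = 0.017 s; RTT = 0.034 s.
Cycle = t_tx + RTT = 0.0340179 s.
Throughput = L / cycle = 28560 / 0.0340179 = 840 kbps.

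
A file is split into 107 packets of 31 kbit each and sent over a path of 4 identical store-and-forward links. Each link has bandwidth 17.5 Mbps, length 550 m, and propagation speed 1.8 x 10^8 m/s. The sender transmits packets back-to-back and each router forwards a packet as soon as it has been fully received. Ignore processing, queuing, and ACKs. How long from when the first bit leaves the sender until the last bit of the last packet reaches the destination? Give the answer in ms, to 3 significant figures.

Per-hop transmission t_tx = L/R = 31000/17500000 = 1.77143 ms.
Per-hop propagation t_prop = 550/180000000 = 0.00305556 ms.
Pipeline fill: first packet needs 4·t_tx to clear all hops; remaining 106 packets each add one t_tx.
Total = (4+107-1)·t_tx + 4·t_prop = 110·1.77143 + 4·0.00305556 = 195 ms.

195 ms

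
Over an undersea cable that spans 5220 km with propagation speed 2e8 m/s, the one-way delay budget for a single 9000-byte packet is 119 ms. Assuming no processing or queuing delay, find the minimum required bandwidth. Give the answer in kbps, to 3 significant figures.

775 kbps

L = 72000 bits.
Propagation delay = 5220000 / 200000000 = 26.1 ms.
Transmission budget = 119 − 26.1 = 92.9 ms.
R ≥ L / t_tx = 72000 bits / 0.0929 s = 775 kbps.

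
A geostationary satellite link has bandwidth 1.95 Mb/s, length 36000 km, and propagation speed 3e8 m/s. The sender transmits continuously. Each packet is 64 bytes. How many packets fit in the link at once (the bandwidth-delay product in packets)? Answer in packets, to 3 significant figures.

457 packets

Propagation delay = 36000000 / 300000000 = 0.12 s.
BDP = R × t_prop = 1950000 × 0.12 = 234000 bits.
In packets of 512 bits: 457 packets.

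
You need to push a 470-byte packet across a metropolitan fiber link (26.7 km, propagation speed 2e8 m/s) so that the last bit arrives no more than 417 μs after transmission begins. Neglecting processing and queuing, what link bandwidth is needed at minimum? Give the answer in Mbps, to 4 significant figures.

L = 3760 bits.
Propagation delay = 26700 / 200000000 = 133.5 μs.
Transmission budget = 417 − 133.5 = 283.5 μs.
R ≥ L / t_tx = 3760 bits / 0.0002835 s = 13.26 Mbps.

13.26 Mbps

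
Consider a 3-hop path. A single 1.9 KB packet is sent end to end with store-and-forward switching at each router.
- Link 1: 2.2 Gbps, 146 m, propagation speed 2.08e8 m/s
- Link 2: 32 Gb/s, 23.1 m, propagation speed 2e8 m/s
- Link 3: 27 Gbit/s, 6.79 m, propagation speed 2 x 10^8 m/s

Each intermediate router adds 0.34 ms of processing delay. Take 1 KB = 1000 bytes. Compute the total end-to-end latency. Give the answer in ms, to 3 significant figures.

L = 15200 bits.
Transmission delays (L/R per hop): 0.00690909, 0.000475, 0.000562963 ms; sum = 0.00794705 ms.
Propagation delays (d/s per hop): 0.000701923, 0.0001155, 3.395e-05 ms; sum = 0.000851373 ms.
Processing at 2 router(s): 2 × 0.34 ms = 0.68 ms.
End-to-end = 0.689 ms.

0.689 ms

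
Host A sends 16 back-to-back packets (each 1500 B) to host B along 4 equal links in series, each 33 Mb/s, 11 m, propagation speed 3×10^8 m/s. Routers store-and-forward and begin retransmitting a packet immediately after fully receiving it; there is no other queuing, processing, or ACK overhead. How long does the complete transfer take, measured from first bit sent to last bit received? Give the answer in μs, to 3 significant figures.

6910 μs

Per-hop transmission t_tx = L/R = 12000/33000000 = 363.636 μs.
Per-hop propagation t_prop = 11/300000000 = 0.0366667 μs.
Pipeline fill: first packet needs 4·t_tx to clear all hops; remaining 15 packets each add one t_tx.
Total = (4+16-1)·t_tx + 4·t_prop = 19·363.636 + 4·0.0366667 = 6910 μs.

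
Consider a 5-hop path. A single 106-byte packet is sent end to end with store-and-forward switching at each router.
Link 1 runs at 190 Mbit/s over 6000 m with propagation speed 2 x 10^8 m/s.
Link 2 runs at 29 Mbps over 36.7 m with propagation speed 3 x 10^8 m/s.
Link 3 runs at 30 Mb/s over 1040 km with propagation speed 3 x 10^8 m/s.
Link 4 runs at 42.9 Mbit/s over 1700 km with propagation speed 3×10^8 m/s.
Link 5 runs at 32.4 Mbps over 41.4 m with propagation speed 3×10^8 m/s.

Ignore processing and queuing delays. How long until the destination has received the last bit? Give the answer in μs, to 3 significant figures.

9270 μs

L = 106 × 8 = 848 bits.
Transmission delays (L/R per hop): 4.46316, 29.2414, 28.2667, 19.7669, 26.1728 μs; sum = 107.911 μs.
Propagation delays (d/s per hop): 30, 0.122333, 3466.67, 5666.67, 0.138 μs; sum = 9163.59 μs.
End-to-end = 9270 μs.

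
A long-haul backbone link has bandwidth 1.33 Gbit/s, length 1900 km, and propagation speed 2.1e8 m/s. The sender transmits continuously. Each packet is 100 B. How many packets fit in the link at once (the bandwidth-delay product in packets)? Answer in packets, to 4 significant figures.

Propagation delay = 1900000 / 210000000 = 0.00904762 s.
BDP = R × t_prop = 1330000000 × 0.00904762 = 12033300 bits.
In packets of 800 bits: 15040 packets.

15040 packets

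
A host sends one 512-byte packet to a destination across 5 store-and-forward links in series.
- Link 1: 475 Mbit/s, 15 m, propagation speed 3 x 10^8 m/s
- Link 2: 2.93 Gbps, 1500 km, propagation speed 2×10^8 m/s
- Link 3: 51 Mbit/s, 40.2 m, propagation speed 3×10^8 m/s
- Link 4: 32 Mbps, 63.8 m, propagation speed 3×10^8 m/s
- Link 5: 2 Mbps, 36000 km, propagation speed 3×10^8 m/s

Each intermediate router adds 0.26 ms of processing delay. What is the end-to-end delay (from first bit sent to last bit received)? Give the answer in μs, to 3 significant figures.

L = 512 × 8 = 4096 bits.
Transmission delays (L/R per hop): 8.62316, 1.39795, 80.3137, 128, 2048 μs; sum = 2266.33 μs.
Propagation delays (d/s per hop): 0.05, 7500, 0.134, 0.212667, 120000 μs; sum = 127500 μs.
Processing at 4 router(s): 4 × 0.26 ms = 1040 μs.
End-to-end = 131000 μs.

131000 μs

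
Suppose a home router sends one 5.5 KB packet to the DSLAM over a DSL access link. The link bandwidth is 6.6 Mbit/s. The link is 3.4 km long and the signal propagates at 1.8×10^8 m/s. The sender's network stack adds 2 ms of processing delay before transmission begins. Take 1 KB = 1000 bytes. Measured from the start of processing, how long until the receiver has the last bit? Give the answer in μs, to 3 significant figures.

8690 μs

L = 44000 bits.
Transmission delay = L/R = 44000 / 6600000 = 6666.67 μs.
Propagation delay = d/s = 3400 m / 180000000 m/s = 18.8889 μs.
Plus processing delay 2 ms = 2000 μs.
Total = 8690 μs.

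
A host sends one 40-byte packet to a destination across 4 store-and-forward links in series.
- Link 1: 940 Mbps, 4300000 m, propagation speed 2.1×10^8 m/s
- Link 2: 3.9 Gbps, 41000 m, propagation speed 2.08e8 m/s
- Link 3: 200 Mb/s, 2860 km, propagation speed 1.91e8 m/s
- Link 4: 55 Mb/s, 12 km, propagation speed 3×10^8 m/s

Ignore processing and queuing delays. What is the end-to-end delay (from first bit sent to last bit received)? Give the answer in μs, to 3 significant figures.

L = 40 × 8 = 320 bits.
Transmission delays (L/R per hop): 0.340426, 0.0820513, 1.6, 5.81818 μs; sum = 7.84066 μs.
Propagation delays (d/s per hop): 20476.2, 197.115, 14973.8, 40 μs; sum = 35687.1 μs.
End-to-end = 35700 μs.

35700 μs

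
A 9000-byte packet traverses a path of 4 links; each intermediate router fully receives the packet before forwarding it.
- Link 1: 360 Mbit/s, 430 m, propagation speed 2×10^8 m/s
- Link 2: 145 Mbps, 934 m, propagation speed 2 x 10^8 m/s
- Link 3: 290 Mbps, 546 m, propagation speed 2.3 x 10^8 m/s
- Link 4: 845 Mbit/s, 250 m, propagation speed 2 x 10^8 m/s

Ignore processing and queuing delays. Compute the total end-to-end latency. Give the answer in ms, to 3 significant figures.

L = 9000 × 8 = 72000 bits.
Transmission delays (L/R per hop): 0.2, 0.496552, 0.248276, 0.0852071 ms; sum = 1.03003 ms.
Propagation delays (d/s per hop): 0.00215, 0.00467, 0.00237391, 0.00125 ms; sum = 0.0104439 ms.
End-to-end = 1.04 ms.

1.04 ms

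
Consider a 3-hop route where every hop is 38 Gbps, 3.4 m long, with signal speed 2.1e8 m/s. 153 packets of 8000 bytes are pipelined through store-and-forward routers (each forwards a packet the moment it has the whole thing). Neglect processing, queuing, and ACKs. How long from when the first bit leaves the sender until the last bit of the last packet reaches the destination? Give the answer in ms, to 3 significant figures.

0.261 ms

Per-hop transmission t_tx = L/R = 64000/38000000000 = 0.00168421 ms.
Per-hop propagation t_prop = 3.4/210000000 = 1.61905e-05 ms.
Pipeline fill: first packet needs 3·t_tx to clear all hops; remaining 152 packets each add one t_tx.
Total = (3+153-1)·t_tx + 3·t_prop = 155·0.00168421 + 3·1.61905e-05 = 0.261 ms.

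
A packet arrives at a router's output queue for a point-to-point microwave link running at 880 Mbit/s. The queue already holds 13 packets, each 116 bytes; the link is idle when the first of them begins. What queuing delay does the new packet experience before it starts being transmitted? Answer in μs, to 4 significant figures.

13.71 μs

Each queued packet: L/R = 928/880000000 = 1.05455 μs.
13 queued → 13.7091 μs.
Queuing delay = 13.71 μs.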